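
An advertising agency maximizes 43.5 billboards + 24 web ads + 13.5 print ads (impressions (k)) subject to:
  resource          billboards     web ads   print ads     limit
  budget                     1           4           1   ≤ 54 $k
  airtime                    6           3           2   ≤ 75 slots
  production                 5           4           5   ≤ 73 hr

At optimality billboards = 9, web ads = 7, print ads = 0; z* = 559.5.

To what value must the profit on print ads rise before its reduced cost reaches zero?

19.5

At the optimum: budget uses 37 of 54 (slack = 17); airtime uses 75 of 75 (binding); production uses 73 of 73 (binding).
Slack constraints have shadow price 0 (complementary slackness).
From A_Bᵀ y = c: 6·y_airtime + 5·y_production = 43.5; 3·y_airtime + 4·y_production = 24.
This yields shadow prices y_airtime = 6, y_production = 1.5.
print ads enters the basis when its profit ≥ yᵀa₃ = 6·2 + 1.5·5 = 19.5.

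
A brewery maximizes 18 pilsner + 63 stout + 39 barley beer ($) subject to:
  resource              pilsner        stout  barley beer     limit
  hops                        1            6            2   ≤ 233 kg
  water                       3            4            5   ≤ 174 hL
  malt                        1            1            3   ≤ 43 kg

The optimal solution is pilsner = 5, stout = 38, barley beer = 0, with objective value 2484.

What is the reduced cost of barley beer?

At the optimum: hops uses 233 of 233 (binding); water uses 167 of 174 (slack = 7); malt uses 43 of 43 (binding).
Slack constraints have shadow price 0 (complementary slackness).
From A_Bᵀ y = c: 1·y_hops + 1·y_malt = 18; 6·y_hops + 1·y_malt = 63.
Solving: y_hops = 9, y_malt = 9.
Reduced cost of barley beer: c₃ − yᵀa₃ = 39 − (9·2 + 9·3) = 39 − 45 = -6.

-6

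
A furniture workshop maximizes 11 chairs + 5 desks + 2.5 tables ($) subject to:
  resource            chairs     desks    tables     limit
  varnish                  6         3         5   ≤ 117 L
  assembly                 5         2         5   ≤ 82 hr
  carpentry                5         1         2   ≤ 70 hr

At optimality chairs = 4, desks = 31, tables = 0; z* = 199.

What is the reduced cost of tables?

Check each constraint at x*: varnish 117/117 (tight); assembly 82/82 (tight); carpentry 51/70 (slack 19).
Slack constraints have shadow price 0 (complementary slackness).
From A_Bᵀ y = c: 6·y_varnish + 5·y_assembly = 11; 3·y_varnish + 2·y_assembly = 5.
→ y_varnish = 1 and y_assembly = 1.
Reduced cost of tables: c₃ − yᵀa₃ = 2.5 − (1·5 + 1·5) = 2.5 − 10 = -7.5.

-7.5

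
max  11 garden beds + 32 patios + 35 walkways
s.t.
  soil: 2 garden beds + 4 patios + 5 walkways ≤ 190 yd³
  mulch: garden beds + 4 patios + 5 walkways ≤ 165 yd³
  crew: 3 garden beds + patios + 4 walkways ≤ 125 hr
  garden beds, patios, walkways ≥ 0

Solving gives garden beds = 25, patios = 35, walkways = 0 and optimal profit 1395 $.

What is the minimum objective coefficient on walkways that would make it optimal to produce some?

Binding: soil and mulch. Non-binding: crew (15 unused).
Since crew is not tight, its dual is 0.
Dual feasibility on the basic columns requires 2·y_soil + 1·y_mulch = 11, 4·y_soil + 4·y_mulch = 32.
This yields shadow prices y_soil = 3, y_mulch = 5.
walkways enters the basis when its profit ≥ yᵀa₃ = 3·5 + 5·5 = 40.

40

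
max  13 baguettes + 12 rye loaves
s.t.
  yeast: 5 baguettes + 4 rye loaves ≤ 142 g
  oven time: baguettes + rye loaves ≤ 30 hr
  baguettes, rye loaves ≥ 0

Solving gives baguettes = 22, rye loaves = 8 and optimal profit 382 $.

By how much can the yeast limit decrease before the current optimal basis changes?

22

Binding constraints: yeast, oven time. The basis is B = [[5,4],[1,1]] with det 1.
Per unit decrease in yeast, x* moves by d = (-1, 1).
The basis stays optimal until baguettes reaches 0; allowable decrease = 22 g.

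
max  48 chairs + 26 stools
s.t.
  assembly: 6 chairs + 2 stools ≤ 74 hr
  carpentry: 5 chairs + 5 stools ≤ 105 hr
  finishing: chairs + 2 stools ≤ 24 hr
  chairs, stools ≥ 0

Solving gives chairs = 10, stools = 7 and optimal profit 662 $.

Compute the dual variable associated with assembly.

At the optimum: assembly uses 74 of 74 (binding); carpentry uses 85 of 105 (slack = 20); finishing uses 24 of 24 (binding).
By complementary slackness, y = 0 for the non-binding constraint.
Dual feasibility on the basic columns requires 6·y_assembly + 1·y_finishing = 48, 2·y_assembly + 2·y_finishing = 26.
Solving: y_assembly = 7, y_finishing = 6.
Shadow price of assembly = 7.

7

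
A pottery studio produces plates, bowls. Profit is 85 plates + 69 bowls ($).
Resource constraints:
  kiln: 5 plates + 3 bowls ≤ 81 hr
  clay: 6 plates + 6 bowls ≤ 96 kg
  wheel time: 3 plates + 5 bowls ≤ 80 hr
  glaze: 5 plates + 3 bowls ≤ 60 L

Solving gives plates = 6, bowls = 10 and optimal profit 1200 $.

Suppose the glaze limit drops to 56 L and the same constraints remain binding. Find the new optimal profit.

At the optimum: kiln uses 60 of 81 (slack = 21); clay uses 96 of 96 (binding); wheel time uses 68 of 80 (slack = 12); glaze uses 60 of 60 (binding).
Slack constraints have shadow price 0 (complementary slackness).
From A_Bᵀ y = c: 6·y_clay + 5·y_glaze = 85; 6·y_clay + 3·y_glaze = 69.
→ y_clay = 7.5 and y_glaze = 8.
Δz = y_glaze·Δb = 8 × (-4) = -32, so new z* = 1200 − 32 = 1168.

1168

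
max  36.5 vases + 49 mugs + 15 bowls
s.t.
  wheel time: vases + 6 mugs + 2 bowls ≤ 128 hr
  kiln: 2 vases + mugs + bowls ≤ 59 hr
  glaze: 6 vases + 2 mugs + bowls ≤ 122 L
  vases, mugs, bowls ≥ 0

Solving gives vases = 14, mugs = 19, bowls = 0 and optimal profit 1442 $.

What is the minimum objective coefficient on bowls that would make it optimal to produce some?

18

Binding: wheel time and glaze. Non-binding: kiln (12 unused).
Slack constraints have shadow price 0 (complementary slackness).
The binding rows give the dual system: 1·y_wheel time + 6·y_glaze = 36.5 and 6·y_wheel time + 2·y_glaze = 49.
This yields shadow prices y_wheel time = 6.5, y_glaze = 5.
bowls enters the basis when its profit ≥ yᵀa₃ = 6.5·2 + 5·1 = 18.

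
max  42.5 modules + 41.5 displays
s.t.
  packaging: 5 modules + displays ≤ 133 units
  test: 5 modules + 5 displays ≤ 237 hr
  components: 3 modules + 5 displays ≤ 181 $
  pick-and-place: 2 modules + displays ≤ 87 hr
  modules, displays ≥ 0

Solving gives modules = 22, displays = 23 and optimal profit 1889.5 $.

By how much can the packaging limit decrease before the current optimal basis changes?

96.8

Binding constraints: packaging, components. The basis is B = [[5,1],[3,5]] with det 22.
Per unit decrease in packaging, x* moves by d = (-0.2273, 0.1364).
The basis stays optimal until modules reaches 0; allowable decrease = 96.8 units.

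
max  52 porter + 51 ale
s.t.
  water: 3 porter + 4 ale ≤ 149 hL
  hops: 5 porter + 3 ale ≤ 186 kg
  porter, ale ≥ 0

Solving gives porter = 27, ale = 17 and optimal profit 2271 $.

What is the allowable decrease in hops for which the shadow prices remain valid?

Binding constraints: water, hops. The basis is B = [[3,4],[5,3]] with det -11.
Per unit decrease in hops, x* moves by d = (-0.3636, 0.2727).
The basis stays optimal until porter reaches 0; allowable decrease = 74.25 kg.

74.25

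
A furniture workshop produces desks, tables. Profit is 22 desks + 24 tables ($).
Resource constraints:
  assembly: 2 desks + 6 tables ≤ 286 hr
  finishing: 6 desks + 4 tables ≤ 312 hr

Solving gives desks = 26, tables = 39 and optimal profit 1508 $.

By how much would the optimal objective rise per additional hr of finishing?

At the optimum: assembly uses 286 of 286 (binding); finishing uses 312 of 312 (binding).
The binding rows give the dual system: 2·y_assembly + 6·y_finishing = 22 and 6·y_assembly + 4·y_finishing = 24.
This yields shadow prices y_assembly = 2, y_finishing = 3.
Shadow price of finishing = 3.

3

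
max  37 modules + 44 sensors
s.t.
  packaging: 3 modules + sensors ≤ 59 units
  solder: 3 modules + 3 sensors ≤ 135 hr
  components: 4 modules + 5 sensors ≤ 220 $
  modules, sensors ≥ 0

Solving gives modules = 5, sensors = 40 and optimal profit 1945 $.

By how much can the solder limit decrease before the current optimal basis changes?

Binding constraints: solder, components. The basis is B = [[3,3],[4,5]] with det 3.
Per unit decrease in solder, x* moves by d = (-1.6667, 1.3333).
The basis stays optimal until modules reaches 0; allowable decrease = 3 hr.

3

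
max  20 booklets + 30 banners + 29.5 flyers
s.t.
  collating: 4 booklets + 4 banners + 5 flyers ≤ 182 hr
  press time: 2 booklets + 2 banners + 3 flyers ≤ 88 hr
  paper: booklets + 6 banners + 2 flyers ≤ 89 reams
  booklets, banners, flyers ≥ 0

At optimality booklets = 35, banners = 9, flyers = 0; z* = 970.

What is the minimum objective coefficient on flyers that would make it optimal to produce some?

31

At the optimum: collating uses 176 of 182 (slack = 6); press time uses 88 of 88 (binding); paper uses 89 of 89 (binding).
Since collating is not tight, its dual is 0.
The binding rows give the dual system: 2·y_press time + 1·y_paper = 20 and 2·y_press time + 6·y_paper = 30.
→ y_press time = 9 and y_paper = 2.
flyers enters the basis when its profit ≥ yᵀa₃ = 9·3 + 2·2 = 31.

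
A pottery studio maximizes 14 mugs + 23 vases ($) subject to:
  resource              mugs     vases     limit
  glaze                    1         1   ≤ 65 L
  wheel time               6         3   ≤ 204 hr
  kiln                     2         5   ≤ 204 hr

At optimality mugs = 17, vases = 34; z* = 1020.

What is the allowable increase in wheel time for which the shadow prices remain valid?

Binding constraints: wheel time, kiln. The basis is B = [[6,3],[2,5]] with det 24.
Per unit increase in wheel time, x* moves by d = (0.2083, -0.0833).
The basis stays optimal until glaze becomes binding; allowable increase = 112 hr.

112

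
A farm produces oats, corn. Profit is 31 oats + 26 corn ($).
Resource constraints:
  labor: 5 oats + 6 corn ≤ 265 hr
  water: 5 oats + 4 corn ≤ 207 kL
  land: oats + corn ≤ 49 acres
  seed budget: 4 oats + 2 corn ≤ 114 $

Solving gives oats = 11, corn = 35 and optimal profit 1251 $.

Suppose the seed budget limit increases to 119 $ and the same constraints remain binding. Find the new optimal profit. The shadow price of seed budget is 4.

Δb = 5, so new z* = 1251 + (4)·(5) = 1251 + 20 = 1271.

1271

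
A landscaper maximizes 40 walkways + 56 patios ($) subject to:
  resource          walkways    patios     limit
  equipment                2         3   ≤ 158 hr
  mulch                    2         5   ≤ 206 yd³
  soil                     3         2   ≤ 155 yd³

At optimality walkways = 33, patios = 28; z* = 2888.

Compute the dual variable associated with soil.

At the optimum: equipment uses 150 of 158 (slack = 8); mulch uses 206 of 206 (binding); soil uses 155 of 155 (binding).
Slack constraints have shadow price 0 (complementary slackness).
From A_Bᵀ y = c: 2·y_mulch + 3·y_soil = 40; 5·y_mulch + 2·y_soil = 56.
→ y_mulch = 8 and y_soil = 8.
Shadow price of soil = 8.

8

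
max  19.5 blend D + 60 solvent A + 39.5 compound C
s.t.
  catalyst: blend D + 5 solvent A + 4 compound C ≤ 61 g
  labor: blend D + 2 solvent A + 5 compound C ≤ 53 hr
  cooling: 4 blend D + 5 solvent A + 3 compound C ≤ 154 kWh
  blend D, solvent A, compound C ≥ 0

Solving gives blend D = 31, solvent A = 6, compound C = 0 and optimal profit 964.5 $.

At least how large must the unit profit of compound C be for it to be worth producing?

At the optimum: catalyst uses 61 of 61 (binding); labor uses 43 of 53 (slack = 10); cooling uses 154 of 154 (binding).
By complementary slackness, y = 0 for the non-binding constraint.
From A_Bᵀ y = c: 1·y_catalyst + 4·y_cooling = 19.5; 5·y_catalyst + 5·y_cooling = 60.
Solving: y_catalyst = 9.5, y_cooling = 2.5.
compound C enters the basis when its profit ≥ yᵀa₃ = 9.5·4 + 2.5·3 = 45.5.

45.5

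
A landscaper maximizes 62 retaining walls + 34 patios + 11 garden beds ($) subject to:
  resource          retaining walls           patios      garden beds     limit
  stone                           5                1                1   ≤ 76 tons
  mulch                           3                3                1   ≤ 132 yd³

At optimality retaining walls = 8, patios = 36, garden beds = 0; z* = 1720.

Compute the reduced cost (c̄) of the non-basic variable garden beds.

Check each constraint at x*: stone 76/76 (tight); mulch 132/132 (tight).
From A_Bᵀ y = c: 5·y_stone + 3·y_mulch = 62; 1·y_stone + 3·y_mulch = 34.
→ y_stone = 7 and y_mulch = 9.
Reduced cost of garden beds: c₃ − yᵀa₃ = 11 − (7·1 + 9·1) = 11 − 16 = -5.

-5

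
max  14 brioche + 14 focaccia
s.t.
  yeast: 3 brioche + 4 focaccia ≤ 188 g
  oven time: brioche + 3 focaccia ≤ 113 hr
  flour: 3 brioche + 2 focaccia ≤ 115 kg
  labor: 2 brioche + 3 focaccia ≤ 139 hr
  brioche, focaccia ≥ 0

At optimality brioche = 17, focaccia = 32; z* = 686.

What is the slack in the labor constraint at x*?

9

labor used = 2·17 + 3·32 = 130; slack = 139 − 130 = 9.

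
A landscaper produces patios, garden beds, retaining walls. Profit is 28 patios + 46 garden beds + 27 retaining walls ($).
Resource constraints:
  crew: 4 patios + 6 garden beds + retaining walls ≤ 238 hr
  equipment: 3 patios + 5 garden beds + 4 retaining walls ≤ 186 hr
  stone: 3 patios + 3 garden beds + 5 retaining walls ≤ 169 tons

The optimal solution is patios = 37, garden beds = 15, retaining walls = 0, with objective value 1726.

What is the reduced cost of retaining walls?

At the optimum: crew uses 238 of 238 (binding); equipment uses 186 of 186 (binding); stone uses 156 of 169 (slack = 13).
Since stone is not tight, its dual is 0.
From A_Bᵀ y = c: 4·y_crew + 3·y_equipment = 28; 6·y_crew + 5·y_equipment = 46.
This yields shadow prices y_crew = 1, y_equipment = 8.
Reduced cost of retaining walls: c₃ − yᵀa₃ = 27 − (1·1 + 8·4) = 27 − 33 = -6.

-6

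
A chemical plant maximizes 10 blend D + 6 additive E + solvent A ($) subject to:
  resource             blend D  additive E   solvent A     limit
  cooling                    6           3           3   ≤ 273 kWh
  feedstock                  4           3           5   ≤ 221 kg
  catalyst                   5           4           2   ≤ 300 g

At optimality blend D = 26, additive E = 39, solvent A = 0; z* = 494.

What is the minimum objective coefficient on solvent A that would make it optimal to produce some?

8

Check each constraint at x*: cooling 273/273 (tight); feedstock 221/221 (tight); catalyst 286/300 (slack 14).
Since catalyst is not tight, its dual is 0.
Dual feasibility on the basic columns requires 6·y_cooling + 4·y_feedstock = 10, 3·y_cooling + 3·y_feedstock = 6.
This yields shadow prices y_cooling = 1, y_feedstock = 1.
solvent A enters the basis when its profit ≥ yᵀa₃ = 1·3 + 1·5 = 8.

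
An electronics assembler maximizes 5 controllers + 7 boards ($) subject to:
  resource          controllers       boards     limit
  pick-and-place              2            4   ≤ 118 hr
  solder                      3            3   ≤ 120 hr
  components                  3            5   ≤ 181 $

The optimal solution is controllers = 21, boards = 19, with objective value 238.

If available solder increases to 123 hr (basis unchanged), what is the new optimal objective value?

241

Binding: pick-and-place and solder. Non-binding: components (23 unused).
Since components is not tight, its dual is 0.
From A_Bᵀ y = c: 2·y_pick-and-place + 3·y_solder = 5; 4·y_pick-and-place + 3·y_solder = 7.
→ y_pick-and-place = 1 and y_solder = 1.
Δz = y_solder·Δb = 1 × (3) = 3, so new z* = 238 + 3 = 241.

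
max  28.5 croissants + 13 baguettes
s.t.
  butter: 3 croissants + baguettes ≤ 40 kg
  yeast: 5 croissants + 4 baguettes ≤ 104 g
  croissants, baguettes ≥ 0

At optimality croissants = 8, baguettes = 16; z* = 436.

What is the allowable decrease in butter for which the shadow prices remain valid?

14

Binding constraints: butter, yeast. The basis is B = [[3,1],[5,4]] with det 7.
Per unit decrease in butter, x* moves by d = (-0.5714, 0.7143).
The basis stays optimal until croissants reaches 0; allowable decrease = 14 kg.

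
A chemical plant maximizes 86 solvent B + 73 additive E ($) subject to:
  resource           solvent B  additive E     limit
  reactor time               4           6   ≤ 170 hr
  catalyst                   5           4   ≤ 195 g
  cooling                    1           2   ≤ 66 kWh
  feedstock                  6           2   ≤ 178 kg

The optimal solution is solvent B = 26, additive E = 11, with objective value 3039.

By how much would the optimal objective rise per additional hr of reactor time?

At the optimum: reactor time uses 170 of 170 (binding); catalyst uses 174 of 195 (slack = 21); cooling uses 48 of 66 (slack = 18); feedstock uses 178 of 178 (binding).
By complementary slackness, y = 0 for the non-binding constraints.
The binding rows give the dual system: 4·y_reactor time + 6·y_feedstock = 86 and 6·y_reactor time + 2·y_feedstock = 73.
Solving: y_reactor time = 9.5, y_feedstock = 8.
Shadow price of reactor time = 9.5.

9.5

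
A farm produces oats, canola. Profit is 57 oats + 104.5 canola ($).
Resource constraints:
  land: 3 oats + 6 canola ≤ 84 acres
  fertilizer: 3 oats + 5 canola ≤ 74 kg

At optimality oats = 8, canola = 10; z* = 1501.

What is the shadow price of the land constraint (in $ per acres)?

9.5

Both land and fertilizer are binding at x*.
Dual feasibility on the basic columns requires 3·y_land + 3·y_fertilizer = 57, 6·y_land + 5·y_fertilizer = 104.5.
→ y_land = 9.5 and y_fertilizer = 9.5.
Shadow price of land = 9.5.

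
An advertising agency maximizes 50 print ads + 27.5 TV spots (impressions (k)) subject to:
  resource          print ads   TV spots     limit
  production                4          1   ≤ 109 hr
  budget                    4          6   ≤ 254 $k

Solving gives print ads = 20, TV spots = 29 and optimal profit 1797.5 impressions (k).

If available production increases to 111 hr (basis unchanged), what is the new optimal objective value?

Both production and budget are binding at x*.
From A_Bᵀ y = c: 4·y_production + 4·y_budget = 50; 1·y_production + 6·y_budget = 27.5.
→ y_production = 9.5 and y_budget = 3.
Δz = y_production·Δb = 9.5 × (2) = 19, so new z* = 1797.5 + 19 = 1816.5.

1816.5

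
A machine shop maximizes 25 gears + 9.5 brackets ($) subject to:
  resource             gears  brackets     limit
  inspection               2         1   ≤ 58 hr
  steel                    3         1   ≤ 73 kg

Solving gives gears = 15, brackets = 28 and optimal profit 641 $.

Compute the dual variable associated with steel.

6

At the optimum: inspection uses 58 of 58 (binding); steel uses 73 of 73 (binding).
The binding rows give the dual system: 2·y_inspection + 3·y_steel = 25 and 1·y_inspection + 1·y_steel = 9.5.
This yields shadow prices y_inspection = 3.5, y_steel = 6.
Shadow price of steel = 6.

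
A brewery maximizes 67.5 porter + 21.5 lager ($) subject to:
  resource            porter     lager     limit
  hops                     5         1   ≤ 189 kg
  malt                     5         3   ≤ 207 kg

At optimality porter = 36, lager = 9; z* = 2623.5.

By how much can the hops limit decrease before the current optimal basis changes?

Binding constraints: hops, malt. The basis is B = [[5,1],[5,3]] with det 10.
Per unit decrease in hops, x* moves by d = (-0.3, 0.5).
The basis stays optimal until porter reaches 0; allowable decrease = 120 kg.

120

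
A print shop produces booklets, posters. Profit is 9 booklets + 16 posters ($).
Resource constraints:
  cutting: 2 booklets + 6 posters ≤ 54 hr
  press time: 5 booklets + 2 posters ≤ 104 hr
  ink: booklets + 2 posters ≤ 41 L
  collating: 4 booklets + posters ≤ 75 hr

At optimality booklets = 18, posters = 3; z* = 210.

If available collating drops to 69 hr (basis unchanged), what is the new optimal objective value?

At the optimum: cutting uses 54 of 54 (binding); press time uses 96 of 104 (slack = 8); ink uses 24 of 41 (slack = 17); collating uses 75 of 75 (binding).
By complementary slackness, y = 0 for the non-binding constraints.
The binding rows give the dual system: 2·y_cutting + 4·y_collating = 9 and 6·y_cutting + 1·y_collating = 16.
This yields shadow prices y_cutting = 2.5, y_collating = 1.
Δz = y_collating·Δb = 1 × (-6) = -6, so new z* = 210 − 6 = 204.

204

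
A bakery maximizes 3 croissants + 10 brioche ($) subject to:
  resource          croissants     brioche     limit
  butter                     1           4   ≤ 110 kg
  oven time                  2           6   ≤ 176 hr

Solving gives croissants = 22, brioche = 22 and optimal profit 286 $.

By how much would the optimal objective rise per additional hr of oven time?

1

At the optimum: butter uses 110 of 110 (binding); oven time uses 176 of 176 (binding).
Dual feasibility on the basic columns requires 1·y_butter + 2·y_oven time = 3, 4·y_butter + 6·y_oven time = 10.
This yields shadow prices y_butter = 1, y_oven time = 1.
Shadow price of oven time = 1.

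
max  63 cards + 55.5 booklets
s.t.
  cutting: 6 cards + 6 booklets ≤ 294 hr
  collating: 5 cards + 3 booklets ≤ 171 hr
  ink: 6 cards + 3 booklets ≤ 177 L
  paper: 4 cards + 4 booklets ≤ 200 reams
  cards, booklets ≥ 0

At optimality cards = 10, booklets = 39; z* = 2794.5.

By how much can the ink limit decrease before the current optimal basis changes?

Binding constraints: cutting, ink. The basis is B = [[6,6],[6,3]] with det -18.
Per unit decrease in ink, x* moves by d = (-0.3333, 0.3333).
The basis stays optimal until cards reaches 0; allowable decrease = 30 L.

30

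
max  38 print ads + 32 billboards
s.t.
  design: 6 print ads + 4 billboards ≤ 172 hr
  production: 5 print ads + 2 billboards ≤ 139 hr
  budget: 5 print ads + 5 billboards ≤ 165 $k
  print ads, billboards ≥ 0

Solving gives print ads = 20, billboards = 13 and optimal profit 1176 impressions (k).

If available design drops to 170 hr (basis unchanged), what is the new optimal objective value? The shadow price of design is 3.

Δb = -2, so new z* = 1176 + (3)·(-2) = 1176 − 6 = 1170.

1170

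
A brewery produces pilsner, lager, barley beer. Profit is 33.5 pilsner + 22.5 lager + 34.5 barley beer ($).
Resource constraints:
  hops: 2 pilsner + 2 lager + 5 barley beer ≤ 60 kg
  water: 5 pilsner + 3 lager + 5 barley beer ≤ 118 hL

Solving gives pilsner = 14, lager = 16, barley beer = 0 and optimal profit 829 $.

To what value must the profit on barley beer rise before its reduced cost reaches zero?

At the optimum: hops uses 60 of 60 (binding); water uses 118 of 118 (binding).
Dual feasibility on the basic columns requires 2·y_hops + 5·y_water = 33.5, 2·y_hops + 3·y_water = 22.5.
This yields shadow prices y_hops = 3, y_water = 5.5.
barley beer enters the basis when its profit ≥ yᵀa₃ = 3·5 + 5.5·5 = 42.5.

42.5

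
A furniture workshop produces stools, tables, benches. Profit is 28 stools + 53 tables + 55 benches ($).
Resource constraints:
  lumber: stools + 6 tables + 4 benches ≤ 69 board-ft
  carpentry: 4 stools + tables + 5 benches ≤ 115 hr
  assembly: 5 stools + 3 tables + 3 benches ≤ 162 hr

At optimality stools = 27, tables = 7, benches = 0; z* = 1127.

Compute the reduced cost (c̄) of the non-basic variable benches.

Check each constraint at x*: lumber 69/69 (tight); carpentry 115/115 (tight); assembly 156/162 (slack 6).
Since assembly is not tight, its dual is 0.
The binding rows give the dual system: 1·y_lumber + 4·y_carpentry = 28 and 6·y_lumber + 1·y_carpentry = 53.
Solving: y_lumber = 8, y_carpentry = 5.
Reduced cost of benches: c₃ − yᵀa₃ = 55 − (8·4 + 5·5) = 55 − 57 = -2.

-2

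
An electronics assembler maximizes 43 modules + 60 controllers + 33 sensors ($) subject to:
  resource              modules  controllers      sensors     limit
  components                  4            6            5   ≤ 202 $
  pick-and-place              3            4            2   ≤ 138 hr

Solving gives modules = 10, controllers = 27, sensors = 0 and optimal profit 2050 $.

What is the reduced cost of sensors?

-5

Both components and pick-and-place are binding at x*.
The binding rows give the dual system: 4·y_components + 3·y_pick-and-place = 43 and 6·y_components + 4·y_pick-and-place = 60.
→ y_components = 4 and y_pick-and-place = 9.
Reduced cost of sensors: c₃ − yᵀa₃ = 33 − (4·5 + 9·2) = 33 − 38 = -5.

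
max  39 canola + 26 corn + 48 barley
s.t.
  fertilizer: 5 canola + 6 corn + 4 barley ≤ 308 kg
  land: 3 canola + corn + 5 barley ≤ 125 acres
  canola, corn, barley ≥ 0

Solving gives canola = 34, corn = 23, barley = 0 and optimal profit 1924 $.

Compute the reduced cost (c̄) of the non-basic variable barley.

-4

Check each constraint at x*: fertilizer 308/308 (tight); land 125/125 (tight).
Dual feasibility on the basic columns requires 5·y_fertilizer + 3·y_land = 39, 6·y_fertilizer + 1·y_land = 26.
Solving: y_fertilizer = 3, y_land = 8.
Reduced cost of barley: c₃ − yᵀa₃ = 48 − (3·4 + 8·5) = 48 − 52 = -4.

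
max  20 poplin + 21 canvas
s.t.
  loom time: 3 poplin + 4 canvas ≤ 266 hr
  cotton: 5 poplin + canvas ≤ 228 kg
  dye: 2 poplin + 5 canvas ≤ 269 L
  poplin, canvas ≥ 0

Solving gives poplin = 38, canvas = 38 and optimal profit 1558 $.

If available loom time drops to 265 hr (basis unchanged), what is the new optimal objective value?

At the optimum: loom time uses 266 of 266 (binding); cotton uses 228 of 228 (binding); dye uses 266 of 269 (slack = 3).
Slack constraints have shadow price 0 (complementary slackness).
Dual feasibility on the basic columns requires 3·y_loom time + 5·y_cotton = 20, 4·y_loom time + 1·y_cotton = 21.
This yields shadow prices y_loom time = 5, y_cotton = 1.
Δz = y_loom time·Δb = 5 × (-1) = -5, so new z* = 1558 − 5 = 1553.

1553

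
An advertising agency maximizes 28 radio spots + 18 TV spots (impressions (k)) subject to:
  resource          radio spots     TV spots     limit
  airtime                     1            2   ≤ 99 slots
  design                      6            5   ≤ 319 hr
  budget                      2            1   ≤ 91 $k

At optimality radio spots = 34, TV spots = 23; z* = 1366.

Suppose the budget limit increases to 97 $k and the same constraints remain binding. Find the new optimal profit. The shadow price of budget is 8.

1414

Δb = 6, so new z* = 1366 + (8)·(6) = 1366 + 48 = 1414.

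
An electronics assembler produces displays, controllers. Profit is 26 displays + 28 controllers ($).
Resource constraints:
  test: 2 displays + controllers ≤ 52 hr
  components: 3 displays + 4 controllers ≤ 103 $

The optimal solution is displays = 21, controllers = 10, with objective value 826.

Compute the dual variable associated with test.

4

Both test and components are binding at x*.
Dual feasibility on the basic columns requires 2·y_test + 3·y_components = 26, 1·y_test + 4·y_components = 28.
This yields shadow prices y_test = 4, y_components = 6.
Shadow price of test = 4.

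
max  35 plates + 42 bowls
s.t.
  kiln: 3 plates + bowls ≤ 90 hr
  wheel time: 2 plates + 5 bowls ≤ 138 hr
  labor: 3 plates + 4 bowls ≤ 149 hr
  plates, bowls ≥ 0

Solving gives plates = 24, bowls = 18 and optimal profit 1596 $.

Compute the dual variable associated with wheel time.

Check each constraint at x*: kiln 90/90 (tight); wheel time 138/138 (tight); labor 144/149 (slack 5).
Since labor is not tight, its dual is 0.
From A_Bᵀ y = c: 3·y_kiln + 2·y_wheel time = 35; 1·y_kiln + 5·y_wheel time = 42.
→ y_kiln = 7 and y_wheel time = 7.
Shadow price of wheel time = 7.

7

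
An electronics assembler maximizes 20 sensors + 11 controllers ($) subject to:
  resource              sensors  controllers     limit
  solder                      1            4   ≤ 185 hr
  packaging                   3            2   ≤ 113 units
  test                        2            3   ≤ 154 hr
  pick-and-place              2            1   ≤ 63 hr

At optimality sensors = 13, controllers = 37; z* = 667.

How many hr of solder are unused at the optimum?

24

solder used = 1·13 + 4·37 = 161; slack = 185 − 161 = 24.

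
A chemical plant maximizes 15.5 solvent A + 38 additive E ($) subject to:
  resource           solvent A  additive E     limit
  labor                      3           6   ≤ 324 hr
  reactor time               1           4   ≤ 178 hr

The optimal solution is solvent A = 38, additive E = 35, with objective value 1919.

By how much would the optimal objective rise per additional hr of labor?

4

Both labor and reactor time are binding at x*.
Dual feasibility on the basic columns requires 3·y_labor + 1·y_reactor time = 15.5, 6·y_labor + 4·y_reactor time = 38.
This yields shadow prices y_labor = 4, y_reactor time = 3.5.
Shadow price of labor = 4.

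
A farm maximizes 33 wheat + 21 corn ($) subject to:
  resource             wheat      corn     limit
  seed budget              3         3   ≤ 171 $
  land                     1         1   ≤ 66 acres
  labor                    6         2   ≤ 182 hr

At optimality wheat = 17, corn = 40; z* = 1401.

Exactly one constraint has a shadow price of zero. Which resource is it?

seed budget: 171/171 (binding)
land: 57/66 (slack 9)
labor: 182/182 (binding)
By complementary slackness, a constraint with positive slack has shadow price 0 → land.

land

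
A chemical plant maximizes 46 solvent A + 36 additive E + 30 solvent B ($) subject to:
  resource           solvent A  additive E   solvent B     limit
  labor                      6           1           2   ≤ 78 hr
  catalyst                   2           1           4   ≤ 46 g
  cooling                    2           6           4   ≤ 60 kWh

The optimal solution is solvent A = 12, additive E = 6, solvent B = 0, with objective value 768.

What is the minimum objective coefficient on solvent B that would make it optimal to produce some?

Binding: labor and cooling. Non-binding: catalyst (16 unused).
Slack constraints have shadow price 0 (complementary slackness).
Dual feasibility on the basic columns requires 6·y_labor + 2·y_cooling = 46, 1·y_labor + 6·y_cooling = 36.
This yields shadow prices y_labor = 6, y_cooling = 5.
solvent B enters the basis when its profit ≥ yᵀa₃ = 6·2 + 5·4 = 32.

32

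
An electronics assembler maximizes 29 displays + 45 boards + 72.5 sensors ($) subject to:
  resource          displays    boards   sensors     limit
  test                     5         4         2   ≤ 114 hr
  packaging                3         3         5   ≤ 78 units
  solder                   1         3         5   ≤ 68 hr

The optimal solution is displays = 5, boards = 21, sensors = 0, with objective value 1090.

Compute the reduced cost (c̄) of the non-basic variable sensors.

Check each constraint at x*: test 109/114 (slack 5); packaging 78/78 (tight); solder 68/68 (tight).
By complementary slackness, y = 0 for the non-binding constraint.
The binding rows give the dual system: 3·y_packaging + 1·y_solder = 29 and 3·y_packaging + 3·y_solder = 45.
This yields shadow prices y_packaging = 7, y_solder = 8.
Reduced cost of sensors: c₃ − yᵀa₃ = 72.5 − (7·5 + 8·5) = 72.5 − 75 = -2.5.

-2.5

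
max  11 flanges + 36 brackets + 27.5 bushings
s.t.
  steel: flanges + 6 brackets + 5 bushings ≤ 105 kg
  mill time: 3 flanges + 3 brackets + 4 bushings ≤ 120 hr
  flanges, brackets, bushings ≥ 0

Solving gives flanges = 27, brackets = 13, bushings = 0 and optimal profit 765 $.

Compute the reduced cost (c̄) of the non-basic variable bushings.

-5.5

Check each constraint at x*: steel 105/105 (tight); mill time 120/120 (tight).
Dual feasibility on the basic columns requires 1·y_steel + 3·y_mill time = 11, 6·y_steel + 3·y_mill time = 36.
Solving: y_steel = 5, y_mill time = 2.
Reduced cost of bushings: c₃ − yᵀa₃ = 27.5 − (5·5 + 2·4) = 27.5 − 33 = -5.5.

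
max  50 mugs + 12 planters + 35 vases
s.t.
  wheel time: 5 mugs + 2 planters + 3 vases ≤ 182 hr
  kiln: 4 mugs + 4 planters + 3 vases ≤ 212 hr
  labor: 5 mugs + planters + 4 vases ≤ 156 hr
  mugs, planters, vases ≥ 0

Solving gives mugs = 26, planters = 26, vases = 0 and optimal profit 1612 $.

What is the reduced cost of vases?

Binding: wheel time and labor. Non-binding: kiln (4 unused).
Since kiln is not tight, its dual is 0.
The binding rows give the dual system: 5·y_wheel time + 5·y_labor = 50 and 2·y_wheel time + 1·y_labor = 12.
→ y_wheel time = 2 and y_labor = 8.
Reduced cost of vases: c₃ − yᵀa₃ = 35 − (2·3 + 8·4) = 35 − 38 = -3.

-3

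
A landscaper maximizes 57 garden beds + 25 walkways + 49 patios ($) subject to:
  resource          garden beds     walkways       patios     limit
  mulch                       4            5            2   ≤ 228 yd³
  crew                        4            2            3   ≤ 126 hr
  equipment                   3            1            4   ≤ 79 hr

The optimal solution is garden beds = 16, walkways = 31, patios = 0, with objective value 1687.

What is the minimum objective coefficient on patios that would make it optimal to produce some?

55

At the optimum: mulch uses 219 of 228 (slack = 9); crew uses 126 of 126 (binding); equipment uses 79 of 79 (binding).
By complementary slackness, y = 0 for the non-binding constraint.
From A_Bᵀ y = c: 4·y_crew + 3·y_equipment = 57; 2·y_crew + 1·y_equipment = 25.
Solving: y_crew = 9, y_equipment = 7.
patios enters the basis when its profit ≥ yᵀa₃ = 9·3 + 7·4 = 55.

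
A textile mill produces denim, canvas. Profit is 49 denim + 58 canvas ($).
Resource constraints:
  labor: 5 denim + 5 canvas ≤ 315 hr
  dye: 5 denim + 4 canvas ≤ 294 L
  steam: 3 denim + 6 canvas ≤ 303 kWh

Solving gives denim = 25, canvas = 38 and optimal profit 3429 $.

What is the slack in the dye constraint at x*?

17

dye used = 5·25 + 4·38 = 277; slack = 294 − 277 = 17.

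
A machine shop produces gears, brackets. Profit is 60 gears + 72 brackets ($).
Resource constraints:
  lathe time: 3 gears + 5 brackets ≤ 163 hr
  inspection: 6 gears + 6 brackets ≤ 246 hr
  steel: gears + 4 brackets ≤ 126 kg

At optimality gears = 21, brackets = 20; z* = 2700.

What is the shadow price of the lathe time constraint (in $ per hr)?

6

At the optimum: lathe time uses 163 of 163 (binding); inspection uses 246 of 246 (binding); steel uses 101 of 126 (slack = 25).
Slack constraints have shadow price 0 (complementary slackness).
The binding rows give the dual system: 3·y_lathe time + 6·y_inspection = 60 and 5·y_lathe time + 6·y_inspection = 72.
→ y_lathe time = 6 and y_inspection = 7.
Shadow price of lathe time = 6.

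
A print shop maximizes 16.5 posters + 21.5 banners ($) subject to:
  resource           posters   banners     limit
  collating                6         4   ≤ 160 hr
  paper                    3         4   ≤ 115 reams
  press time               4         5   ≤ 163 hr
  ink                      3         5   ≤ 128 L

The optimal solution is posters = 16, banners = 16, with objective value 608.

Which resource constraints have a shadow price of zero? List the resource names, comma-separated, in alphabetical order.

collating: 160/160 (binding)
paper: 112/115 (slack 3)
press time: 144/163 (slack 19)
ink: 128/128 (binding)
By complementary slackness, a constraint with positive slack has shadow price 0 → paper, press time.

paper, press time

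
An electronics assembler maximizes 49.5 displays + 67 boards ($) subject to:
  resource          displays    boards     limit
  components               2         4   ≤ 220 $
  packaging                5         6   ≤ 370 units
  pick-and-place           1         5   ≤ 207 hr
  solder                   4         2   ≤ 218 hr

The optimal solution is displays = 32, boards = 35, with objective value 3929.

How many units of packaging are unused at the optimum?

packaging used = 5·32 + 6·35 = 370; slack = 370 − 370 = 0.

0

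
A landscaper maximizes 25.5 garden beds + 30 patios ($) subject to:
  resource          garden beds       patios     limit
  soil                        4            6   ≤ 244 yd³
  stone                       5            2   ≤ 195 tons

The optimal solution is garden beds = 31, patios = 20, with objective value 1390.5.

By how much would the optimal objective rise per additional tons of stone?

1.5

At the optimum: soil uses 244 of 244 (binding); stone uses 195 of 195 (binding).
Dual feasibility on the basic columns requires 4·y_soil + 5·y_stone = 25.5, 6·y_soil + 2·y_stone = 30.
→ y_soil = 4.5 and y_stone = 1.5.
Shadow price of stone = 1.5.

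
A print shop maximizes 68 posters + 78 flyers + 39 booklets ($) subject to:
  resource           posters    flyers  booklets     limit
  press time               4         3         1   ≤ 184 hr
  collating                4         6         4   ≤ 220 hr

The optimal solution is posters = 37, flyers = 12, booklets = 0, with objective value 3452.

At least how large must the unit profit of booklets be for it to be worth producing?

Check each constraint at x*: press time 184/184 (tight); collating 220/220 (tight).
From A_Bᵀ y = c: 4·y_press time + 4·y_collating = 68; 3·y_press time + 6·y_collating = 78.
→ y_press time = 8 and y_collating = 9.
booklets enters the basis when its profit ≥ yᵀa₃ = 8·1 + 9·4 = 44.

44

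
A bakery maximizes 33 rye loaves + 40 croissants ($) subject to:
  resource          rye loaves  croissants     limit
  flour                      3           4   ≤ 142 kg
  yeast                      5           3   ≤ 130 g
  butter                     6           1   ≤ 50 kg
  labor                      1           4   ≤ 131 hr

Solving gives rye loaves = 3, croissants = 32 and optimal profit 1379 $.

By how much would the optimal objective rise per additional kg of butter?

4

At the optimum: flour uses 137 of 142 (slack = 5); yeast uses 111 of 130 (slack = 19); butter uses 50 of 50 (binding); labor uses 131 of 131 (binding).
Since flour, yeast are not tight, their duals are 0.
From A_Bᵀ y = c: 6·y_butter + 1·y_labor = 33; 1·y_butter + 4·y_labor = 40.
This yields shadow prices y_butter = 4, y_labor = 9.
Shadow price of butter = 4.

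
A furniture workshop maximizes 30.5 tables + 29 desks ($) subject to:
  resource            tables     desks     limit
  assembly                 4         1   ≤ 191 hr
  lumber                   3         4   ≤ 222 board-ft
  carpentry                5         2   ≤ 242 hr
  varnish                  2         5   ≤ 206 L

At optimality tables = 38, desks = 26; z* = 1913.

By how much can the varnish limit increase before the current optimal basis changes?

6

Binding constraints: carpentry, varnish. The basis is B = [[5,2],[2,5]] with det 21.
Per unit increase in varnish, x* moves by d = (-0.0952, 0.2381).
The basis stays optimal until lumber becomes binding; allowable increase = 6 L.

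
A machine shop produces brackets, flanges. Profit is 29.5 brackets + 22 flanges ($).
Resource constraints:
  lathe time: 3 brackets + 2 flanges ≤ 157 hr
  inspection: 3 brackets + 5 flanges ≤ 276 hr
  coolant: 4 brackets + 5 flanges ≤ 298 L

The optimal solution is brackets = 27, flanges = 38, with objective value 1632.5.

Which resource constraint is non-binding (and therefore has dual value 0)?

inspection

lathe time: 157/157 (binding)
inspection: 271/276 (slack 5)
coolant: 298/298 (binding)
By complementary slackness, a constraint with positive slack has shadow price 0 → inspection.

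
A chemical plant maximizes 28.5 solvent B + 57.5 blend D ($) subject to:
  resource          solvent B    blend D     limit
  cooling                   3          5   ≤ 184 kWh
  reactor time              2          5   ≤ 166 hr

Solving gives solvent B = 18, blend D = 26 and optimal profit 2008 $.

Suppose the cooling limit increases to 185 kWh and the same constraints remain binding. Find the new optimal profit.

Both cooling and reactor time are binding at x*.
The binding rows give the dual system: 3·y_cooling + 2·y_reactor time = 28.5 and 5·y_cooling + 5·y_reactor time = 57.5.
Solving: y_cooling = 5.5, y_reactor time = 6.
Δz = y_cooling·Δb = 5.5 × (1) = 5.5, so new z* = 2008 + 5.5 = 2013.5.

2013.5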